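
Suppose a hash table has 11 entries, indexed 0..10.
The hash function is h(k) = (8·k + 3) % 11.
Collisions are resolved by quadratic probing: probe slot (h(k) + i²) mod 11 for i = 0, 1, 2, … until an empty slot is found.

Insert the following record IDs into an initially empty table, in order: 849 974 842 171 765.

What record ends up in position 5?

171

849: h=8 -> slot 8
974: h=7 -> slot 7
842: h=7, probe 7,8,0 -> slot 0
171: h=7, probe 7,8,0,5 -> slot 5
765: h=7, probe 7,8,0,5,1 -> slot 1
Table: [842, 765, ., ., ., 171, ., 974, 849, ., .]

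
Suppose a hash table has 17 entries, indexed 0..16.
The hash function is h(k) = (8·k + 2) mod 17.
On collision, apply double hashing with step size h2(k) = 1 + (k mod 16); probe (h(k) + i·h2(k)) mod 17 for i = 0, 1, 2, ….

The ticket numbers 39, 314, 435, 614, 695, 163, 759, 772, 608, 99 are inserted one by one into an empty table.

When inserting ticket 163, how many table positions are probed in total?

39 hashes to 8; slot 8 is free => place at 8.
314 hashes to 15; slot 15 is free => place at 15.
435 hashes to 14; slot 14 is free => place at 14.
614 hashes to 1; slot 1 is free => place at 1.
695 hashes to 3; slot 3 is free => place at 3.
163 hashes to 14, h2=4; 14,1 taken => place at 5.
759 hashes to 5, h2=8; 5 taken => place at 13.
772 hashes to 7; slot 7 is free => place at 7.
608 hashes to 4; slot 4 is free => place at 4.
99 hashes to 12; slot 12 is free => place at 12.
Table: [∅, 614, ∅, 695, 608, 163, ∅, 772, 39, ∅, ∅, ∅, 99, 759, 435, 314, ∅]

3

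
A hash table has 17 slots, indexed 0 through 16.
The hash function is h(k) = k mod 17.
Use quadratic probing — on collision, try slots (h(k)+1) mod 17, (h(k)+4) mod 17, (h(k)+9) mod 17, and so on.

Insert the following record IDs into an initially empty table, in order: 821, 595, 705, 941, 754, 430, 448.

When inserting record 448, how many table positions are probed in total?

3

821: h=5 → slot 5
595: h=0 → slot 0
705: h=8 → slot 8
941: h=6 → slot 6
754: h=6, probe 6,7 → slot 7
430: h=5, probe 5,6,9 → slot 9
448: h=6, probe 6,7,10 → slot 10
Table: [595, ., ., ., ., 821, 941, 754, 705, 430, 448, ., ., ., ., ., .]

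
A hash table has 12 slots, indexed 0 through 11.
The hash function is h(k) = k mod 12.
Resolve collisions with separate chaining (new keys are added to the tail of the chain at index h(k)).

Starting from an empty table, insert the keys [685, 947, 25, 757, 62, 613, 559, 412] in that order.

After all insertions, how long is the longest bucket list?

Insert 685: h=1, bucket 1 empty → new chain.
Insert 947: h=11, bucket 11 empty → new chain.
Insert 25: h=1, bucket 1 nonempty → append to chain.
Insert 757: h=1, bucket 1 nonempty → append to chain.
Insert 62: h=2, bucket 2 empty → new chain.
Insert 613: h=1, bucket 1 nonempty → append to chain.
Insert 559: h=7, bucket 7 empty → new chain.
Insert 412: h=4, bucket 4 empty → new chain.
Final buckets:
0: .
1: 685 -> 25 -> 757 -> 613
2: 62
3: .
4: 412
5: .
6: .
7: 559
8: .
9: .
10: .
11: 947

4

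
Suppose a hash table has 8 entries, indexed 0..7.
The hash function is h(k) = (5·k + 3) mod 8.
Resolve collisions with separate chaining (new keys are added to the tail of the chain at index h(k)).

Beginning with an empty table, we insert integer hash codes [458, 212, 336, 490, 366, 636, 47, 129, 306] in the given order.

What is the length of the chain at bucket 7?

2

458 -> bucket 5
212 -> bucket 7
336 -> bucket 3
490 -> bucket 5 (collision)
366 -> bucket 1
636 -> bucket 7 (collision)
47 -> bucket 6
129 -> bucket 0
306 -> bucket 5 (collision)
Final buckets:
0: 129
1: 366
2: .
3: 336
4: .
5: 458 -> 490 -> 306
6: 47
7: 212 -> 636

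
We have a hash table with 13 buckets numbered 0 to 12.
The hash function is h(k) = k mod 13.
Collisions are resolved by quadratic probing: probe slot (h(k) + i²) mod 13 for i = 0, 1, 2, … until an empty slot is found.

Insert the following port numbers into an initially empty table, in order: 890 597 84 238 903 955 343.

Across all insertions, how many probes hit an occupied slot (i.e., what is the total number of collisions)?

Insert 890: h=6, slot 6 empty → index 6.
Insert 597: h=12, slot 12 empty → index 12.
Insert 84: h=6, slot 6 occupied → index 7.
Insert 238: h=4, slot 4 empty → index 4.
Insert 903: h=6, slots 6,7 occupied → index 10.
Insert 955: h=6, slots 6,7,10 occupied → index 2.
Insert 343: h=5, slot 5 empty → index 5.
Table: [—, —, 955, —, 238, 343, 890, 84, —, —, 903, —, 597]

6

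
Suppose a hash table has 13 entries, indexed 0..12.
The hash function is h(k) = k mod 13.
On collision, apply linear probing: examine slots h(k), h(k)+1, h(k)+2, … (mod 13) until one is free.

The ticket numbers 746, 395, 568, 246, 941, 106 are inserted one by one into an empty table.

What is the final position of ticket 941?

7

746 hashes to 5; slot 5 is free -> place at 5.
395 hashes to 5; 5 taken -> place at 6.
568 hashes to 9; slot 9 is free -> place at 9.
246 hashes to 12; slot 12 is free -> place at 12.
941 hashes to 5; 5,6 taken -> place at 7.
106 hashes to 2; slot 2 is free -> place at 2.
Table: [—, —, 106, —, —, 746, 395, 941, —, 568, —, —, 246]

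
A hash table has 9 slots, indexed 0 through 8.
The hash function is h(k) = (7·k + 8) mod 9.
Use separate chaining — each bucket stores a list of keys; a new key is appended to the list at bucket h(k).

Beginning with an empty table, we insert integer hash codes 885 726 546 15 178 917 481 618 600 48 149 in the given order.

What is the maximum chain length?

5

Insert 885: h=2, bucket 2 empty -> new chain.
Insert 726: h=5, bucket 5 empty -> new chain.
Insert 546: h=5, bucket 5 nonempty -> append to chain.
Insert 15: h=5, bucket 5 nonempty -> append to chain.
Insert 178: h=3, bucket 3 empty -> new chain.
Insert 917: h=1, bucket 1 empty -> new chain.
Insert 481: h=0, bucket 0 empty -> new chain.
Insert 618: h=5, bucket 5 nonempty -> append to chain.
Insert 600: h=5, bucket 5 nonempty -> append to chain.
Insert 48: h=2, bucket 2 nonempty -> append to chain.
Insert 149: h=7, bucket 7 empty -> new chain.
Final buckets:
0: 481
1: 917
2: 885 -> 48
3: 178
4: _
5: 726 -> 546 -> 15 -> 618 -> 600
6: _
7: 149
8: _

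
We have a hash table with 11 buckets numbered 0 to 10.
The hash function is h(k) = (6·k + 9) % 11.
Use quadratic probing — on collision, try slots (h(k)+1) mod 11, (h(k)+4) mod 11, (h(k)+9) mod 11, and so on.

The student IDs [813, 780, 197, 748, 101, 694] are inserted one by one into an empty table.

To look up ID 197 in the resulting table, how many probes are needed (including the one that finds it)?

813 hashes to 3; slot 3 is free → place at 3.
780 hashes to 3; 3 taken → place at 4.
197 hashes to 3; 3,4 taken → place at 7.
748 hashes to 9; slot 9 is free → place at 9.
101 hashes to 10; slot 10 is free → place at 10.
694 hashes to 4; 4 taken → place at 5.
Table: [_, _, _, 813, 780, 694, _, 197, _, 748, 101]
Lookup 197: h=3, probe 3,4,7 → found at 7.

3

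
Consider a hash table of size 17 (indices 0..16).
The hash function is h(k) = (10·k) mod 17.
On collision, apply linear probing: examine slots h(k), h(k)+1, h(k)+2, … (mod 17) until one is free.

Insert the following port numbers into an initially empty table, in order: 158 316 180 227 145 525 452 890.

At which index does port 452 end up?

1

158: h=16 => slot 16
316: h=15 => slot 15
180: h=15, probe 15,16,0 => slot 0
227: h=9 => slot 9
145: h=5 => slot 5
525: h=14 => slot 14
452: h=15, probe 15,16,0,1 => slot 1
890: h=9, probe 9,10 => slot 10
Table: [180, 452, -, -, -, 145, -, -, -, 227, 890, -, -, -, 525, 316, 158]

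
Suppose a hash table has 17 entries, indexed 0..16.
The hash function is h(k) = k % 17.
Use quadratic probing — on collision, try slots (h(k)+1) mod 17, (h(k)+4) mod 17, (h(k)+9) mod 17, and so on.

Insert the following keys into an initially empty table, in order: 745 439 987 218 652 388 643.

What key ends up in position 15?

745 hashes to 14; slot 14 is free → place at 14.
439 hashes to 14; 14 taken → place at 15.
987 hashes to 1; slot 1 is free → place at 1.
218 hashes to 14; 14,15,1 taken → place at 6.
652 hashes to 6; 6 taken → place at 7.
388 hashes to 14; 14,15,1,6 taken → place at 13.
643 hashes to 14; 14,15,1,6,13 taken → place at 5.
Table: [-, 987, -, -, -, 643, 218, 652, -, -, -, -, -, 388, 745, 439, -]

439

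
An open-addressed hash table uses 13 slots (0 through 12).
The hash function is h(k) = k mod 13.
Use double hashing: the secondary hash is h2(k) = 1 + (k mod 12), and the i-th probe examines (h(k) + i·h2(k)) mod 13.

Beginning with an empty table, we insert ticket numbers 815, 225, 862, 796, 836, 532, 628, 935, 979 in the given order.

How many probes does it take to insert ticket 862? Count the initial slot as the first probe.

2

815 hashes to 9; slot 9 is free → place at 9.
225 hashes to 4; slot 4 is free → place at 4.
862 hashes to 4, h2=11; 4 taken → place at 2.
796 hashes to 3; slot 3 is free → place at 3.
836 hashes to 4, h2=9; 4 taken → place at 0.
532 hashes to 12; slot 12 is free → place at 12.
628 hashes to 4, h2=5; 4,9 taken → place at 1.
935 hashes to 12, h2=12; 12 taken → place at 11.
979 hashes to 4, h2=8; 4,12 taken → place at 7.
Table: [836, 628, 862, 796, 225, —, —, 979, —, 815, —, 935, 532]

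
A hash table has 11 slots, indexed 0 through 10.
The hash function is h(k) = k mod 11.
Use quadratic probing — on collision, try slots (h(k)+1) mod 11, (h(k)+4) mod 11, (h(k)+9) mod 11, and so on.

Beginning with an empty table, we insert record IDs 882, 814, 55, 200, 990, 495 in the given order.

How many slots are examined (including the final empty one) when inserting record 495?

882 hashes to 2; slot 2 is free -> place at 2.
814 hashes to 0; slot 0 is free -> place at 0.
55 hashes to 0; 0 taken -> place at 1.
200 hashes to 2; 2 taken -> place at 3.
990 hashes to 0; 0,1 taken -> place at 4.
495 hashes to 0; 0,1,4 taken -> place at 9.
Table: [814, 55, 882, 200, 990, —, —, —, —, 495, —]

4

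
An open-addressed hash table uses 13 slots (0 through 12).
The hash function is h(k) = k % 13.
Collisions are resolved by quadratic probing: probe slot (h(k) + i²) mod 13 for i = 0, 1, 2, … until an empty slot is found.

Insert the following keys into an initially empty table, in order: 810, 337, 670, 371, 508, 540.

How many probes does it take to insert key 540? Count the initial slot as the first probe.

3

810: h=4 → slot 4
337: h=12 → slot 12
670: h=7 → slot 7
371: h=7, probe 7,8 → slot 8
508: h=1 → slot 1
540: h=7, probe 7,8,11 → slot 11
Table: [—, 508, —, —, 810, —, —, 670, 371, —, —, 540, 337]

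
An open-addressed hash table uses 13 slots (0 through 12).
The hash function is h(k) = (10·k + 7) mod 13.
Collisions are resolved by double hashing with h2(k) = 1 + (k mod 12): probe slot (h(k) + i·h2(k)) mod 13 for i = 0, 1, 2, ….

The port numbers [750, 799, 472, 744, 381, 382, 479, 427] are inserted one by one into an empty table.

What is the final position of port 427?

Insert 750: h=6, slot 6 empty -> index 6.
Insert 799: h=2, slot 2 empty -> index 2.
Insert 472: h=8, slot 8 empty -> index 8.
Insert 744: h=11, slot 11 empty -> index 11.
Insert 381: h=8, h2=10, slot 8 occupied -> index 5.
Insert 382: h=5, h2=11, slot 5 occupied -> index 3.
Insert 479: h=0, slot 0 empty -> index 0.
Insert 427: h=0, h2=8, slots 0,8,3,11,6 occupied -> index 1.
Table: [479, 427, 799, 382, ∅, 381, 750, ∅, 472, ∅, ∅, 744, ∅]

1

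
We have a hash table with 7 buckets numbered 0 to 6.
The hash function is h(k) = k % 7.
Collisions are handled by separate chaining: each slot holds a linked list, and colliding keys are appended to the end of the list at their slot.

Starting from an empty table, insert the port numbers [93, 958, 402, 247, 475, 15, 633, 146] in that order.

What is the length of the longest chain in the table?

93 → bucket 2
958 → bucket 6
402 → bucket 3
247 → bucket 2 (collision)
475 → bucket 6 (collision)
15 → bucket 1
633 → bucket 3 (collision)
146 → bucket 6 (collision)
Final buckets:
0: —
1: 15
2: 93 -> 247
3: 402 -> 633
4: —
5: —
6: 958 -> 475 -> 146

3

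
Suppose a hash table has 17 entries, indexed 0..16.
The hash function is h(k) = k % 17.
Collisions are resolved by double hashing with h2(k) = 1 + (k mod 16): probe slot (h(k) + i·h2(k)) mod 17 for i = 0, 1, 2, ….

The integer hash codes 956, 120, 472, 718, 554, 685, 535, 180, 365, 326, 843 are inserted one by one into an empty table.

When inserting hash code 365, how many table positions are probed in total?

Insert 956: h=4, slot 4 empty -> index 4.
Insert 120: h=1, slot 1 empty -> index 1.
Insert 472: h=13, slot 13 empty -> index 13.
Insert 718: h=4, h2=15, slot 4 occupied -> index 2.
Insert 554: h=10, slot 10 empty -> index 10.
Insert 685: h=5, slot 5 empty -> index 5.
Insert 535: h=8, slot 8 empty -> index 8.
Insert 180: h=10, h2=5, slot 10 occupied -> index 15.
Insert 365: h=8, h2=14, slots 8,5,2 occupied -> index 16.
Insert 326: h=3, slot 3 empty -> index 3.
Insert 843: h=10, h2=12, slots 10,5 occupied -> index 0.
Table: [843, 120, 718, 326, 956, 685, ., ., 535, ., 554, ., ., 472, ., 180, 365]

4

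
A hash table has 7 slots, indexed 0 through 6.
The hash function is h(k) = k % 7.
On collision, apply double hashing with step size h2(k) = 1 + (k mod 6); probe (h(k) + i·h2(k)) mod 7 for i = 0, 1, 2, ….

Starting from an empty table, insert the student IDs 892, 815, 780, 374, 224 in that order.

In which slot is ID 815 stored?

2

892: h=3 -> slot 3
815: h=3, h2=6, probe 3,2 -> slot 2
780: h=3, h2=1, probe 3,4 -> slot 4
374: h=3, h2=3, probe 3,6 -> slot 6
224: h=0 -> slot 0
Table: [224, -, 815, 892, 780, -, 374]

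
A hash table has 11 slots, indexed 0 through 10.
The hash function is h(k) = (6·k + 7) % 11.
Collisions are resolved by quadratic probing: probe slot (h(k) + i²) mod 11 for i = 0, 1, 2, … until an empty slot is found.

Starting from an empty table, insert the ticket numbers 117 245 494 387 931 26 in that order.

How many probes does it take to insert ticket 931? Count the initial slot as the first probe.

117: h=5 -> slot 5
245: h=3 -> slot 3
494: h=1 -> slot 1
387: h=8 -> slot 8
931: h=5, probe 5,6 -> slot 6
26: h=9 -> slot 9
Table: [., 494, ., 245, ., 117, 931, ., 387, 26, .]

2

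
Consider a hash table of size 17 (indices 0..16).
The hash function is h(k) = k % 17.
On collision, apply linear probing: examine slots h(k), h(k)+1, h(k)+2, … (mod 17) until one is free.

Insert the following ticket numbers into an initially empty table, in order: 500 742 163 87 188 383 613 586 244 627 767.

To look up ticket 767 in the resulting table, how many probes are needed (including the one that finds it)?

3

Insert 500: h=7, slot 7 empty → index 7.
Insert 742: h=11, slot 11 empty → index 11.
Insert 163: h=10, slot 10 empty → index 10.
Insert 87: h=2, slot 2 empty → index 2.
Insert 188: h=1, slot 1 empty → index 1.
Insert 383: h=9, slot 9 empty → index 9.
Insert 613: h=1, slots 1,2 occupied → index 3.
Insert 586: h=8, slot 8 empty → index 8.
Insert 244: h=6, slot 6 empty → index 6.
Insert 627: h=15, slot 15 empty → index 15.
Insert 767: h=2, slots 2,3 occupied → index 4.
Table: [—, 188, 87, 613, 767, —, 244, 500, 586, 383, 163, 742, —, —, —, 627, —]
Lookup 767: h=2, probe 2,3,4 → found at 4.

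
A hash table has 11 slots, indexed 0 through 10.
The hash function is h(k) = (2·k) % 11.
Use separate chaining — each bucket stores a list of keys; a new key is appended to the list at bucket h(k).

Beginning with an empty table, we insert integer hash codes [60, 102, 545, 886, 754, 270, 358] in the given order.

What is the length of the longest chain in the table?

5

60 → bucket 10
102 → bucket 6
545 → bucket 1
886 → bucket 1 (collision)
754 → bucket 1 (collision)
270 → bucket 1 (collision)
358 → bucket 1 (collision)
Final buckets:
0: —
1: 545 -> 886 -> 754 -> 270 -> 358
2: —
3: —
4: —
5: —
6: 102
7: —
8: —
9: —
10: 60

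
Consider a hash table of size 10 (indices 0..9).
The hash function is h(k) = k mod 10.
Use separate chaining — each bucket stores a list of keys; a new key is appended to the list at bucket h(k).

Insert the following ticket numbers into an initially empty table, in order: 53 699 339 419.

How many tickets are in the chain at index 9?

53 → bucket 3
699 → bucket 9
339 → bucket 9 (collision)
419 → bucket 9 (collision)
Final buckets:
0: _
1: _
2: _
3: 53
4: _
5: _
6: _
7: _
8: _
9: 699 -> 339 -> 419

3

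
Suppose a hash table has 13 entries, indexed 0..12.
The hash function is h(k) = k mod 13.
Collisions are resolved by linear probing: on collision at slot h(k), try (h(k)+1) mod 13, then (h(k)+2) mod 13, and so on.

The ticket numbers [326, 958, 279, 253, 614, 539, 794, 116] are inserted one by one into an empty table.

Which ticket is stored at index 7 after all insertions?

Insert 326: h=1, slot 1 empty => index 1.
Insert 958: h=9, slot 9 empty => index 9.
Insert 279: h=6, slot 6 empty => index 6.
Insert 253: h=6, slot 6 occupied => index 7.
Insert 614: h=3, slot 3 empty => index 3.
Insert 539: h=6, slots 6,7 occupied => index 8.
Insert 794: h=1, slot 1 occupied => index 2.
Insert 116: h=12, slot 12 empty => index 12.
Table: [∅, 326, 794, 614, ∅, ∅, 279, 253, 539, 958, ∅, ∅, 116]

253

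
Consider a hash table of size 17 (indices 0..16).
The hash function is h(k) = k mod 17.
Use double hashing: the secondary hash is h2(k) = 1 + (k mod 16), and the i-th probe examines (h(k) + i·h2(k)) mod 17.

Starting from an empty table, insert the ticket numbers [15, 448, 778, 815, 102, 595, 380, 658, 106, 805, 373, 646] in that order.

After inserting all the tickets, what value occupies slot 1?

15 hashes to 15; slot 15 is free -> place at 15.
448 hashes to 6; slot 6 is free -> place at 6.
778 hashes to 13; slot 13 is free -> place at 13.
815 hashes to 16; slot 16 is free -> place at 16.
102 hashes to 0; slot 0 is free -> place at 0.
595 hashes to 0, h2=4; 0 taken -> place at 4.
380 hashes to 6, h2=13; 6 taken -> place at 2.
658 hashes to 12; slot 12 is free -> place at 12.
106 hashes to 4, h2=11; 4,15 taken -> place at 9.
805 hashes to 6, h2=6; 6,12 taken -> place at 1.
373 hashes to 16, h2=6; 16 taken -> place at 5.
646 hashes to 0, h2=7; 0 taken -> place at 7.
Table: [102, 805, 380, -, 595, 373, 448, 646, -, 106, -, -, 658, 778, -, 15, 815]

805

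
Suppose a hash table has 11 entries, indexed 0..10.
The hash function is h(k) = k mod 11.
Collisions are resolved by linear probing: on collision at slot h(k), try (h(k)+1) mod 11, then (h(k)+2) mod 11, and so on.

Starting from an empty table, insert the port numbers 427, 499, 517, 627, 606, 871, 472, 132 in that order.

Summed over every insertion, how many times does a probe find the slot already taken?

427 hashes to 9; slot 9 is free -> place at 9.
499 hashes to 4; slot 4 is free -> place at 4.
517 hashes to 0; slot 0 is free -> place at 0.
627 hashes to 0; 0 taken -> place at 1.
606 hashes to 1; 1 taken -> place at 2.
871 hashes to 2; 2 taken -> place at 3.
472 hashes to 10; slot 10 is free -> place at 10.
132 hashes to 0; 0,1,2,3,4 taken -> place at 5.
Table: [517, 627, 606, 871, 499, 132, -, -, -, 427, 472]

8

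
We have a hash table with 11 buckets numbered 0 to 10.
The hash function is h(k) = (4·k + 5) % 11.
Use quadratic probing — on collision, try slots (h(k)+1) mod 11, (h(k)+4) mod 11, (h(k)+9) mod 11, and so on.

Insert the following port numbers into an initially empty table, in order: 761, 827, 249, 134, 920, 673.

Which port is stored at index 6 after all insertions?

Insert 761: h=2, slot 2 empty => index 2.
Insert 827: h=2, slot 2 occupied => index 3.
Insert 249: h=0, slot 0 empty => index 0.
Insert 134: h=2, slots 2,3 occupied => index 6.
Insert 920: h=0, slot 0 occupied => index 1.
Insert 673: h=2, slots 2,3,6,0 occupied => index 7.
Table: [249, 920, 761, 827, ., ., 134, 673, ., ., .]

134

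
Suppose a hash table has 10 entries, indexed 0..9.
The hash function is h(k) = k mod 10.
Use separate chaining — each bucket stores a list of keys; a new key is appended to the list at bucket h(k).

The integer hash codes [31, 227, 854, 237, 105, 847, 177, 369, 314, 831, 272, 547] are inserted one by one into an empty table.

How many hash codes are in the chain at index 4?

2

Insert 31: h=1, bucket 1 empty → new chain.
Insert 227: h=7, bucket 7 empty → new chain.
Insert 854: h=4, bucket 4 empty → new chain.
Insert 237: h=7, bucket 7 nonempty → append to chain.
Insert 105: h=5, bucket 5 empty → new chain.
Insert 847: h=7, bucket 7 nonempty → append to chain.
Insert 177: h=7, bucket 7 nonempty → append to chain.
Insert 369: h=9, bucket 9 empty → new chain.
Insert 314: h=4, bucket 4 nonempty → append to chain.
Insert 831: h=1, bucket 1 nonempty → append to chain.
Insert 272: h=2, bucket 2 empty → new chain.
Insert 547: h=7, bucket 7 nonempty → append to chain.
Final buckets:
0: _
1: 31 -> 831
2: 272
3: _
4: 854 -> 314
5: 105
6: _
7: 227 -> 237 -> 847 -> 177 -> 547
8: _
9: 369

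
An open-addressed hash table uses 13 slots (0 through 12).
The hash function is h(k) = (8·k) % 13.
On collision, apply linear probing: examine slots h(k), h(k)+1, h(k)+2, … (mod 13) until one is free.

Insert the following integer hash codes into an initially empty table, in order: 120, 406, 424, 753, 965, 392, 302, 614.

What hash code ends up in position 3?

120 hashes to 11; slot 11 is free => place at 11.
406 hashes to 11; 11 taken => place at 12.
424 hashes to 12; 12 taken => place at 0.
753 hashes to 5; slot 5 is free => place at 5.
965 hashes to 11; 11,12,0 taken => place at 1.
392 hashes to 3; slot 3 is free => place at 3.
302 hashes to 11; 11,12,0,1 taken => place at 2.
614 hashes to 11; 11,12,0,1,2,3 taken => place at 4.
Table: [424, 965, 302, 392, 614, 753, _, _, _, _, _, 120, 406]

392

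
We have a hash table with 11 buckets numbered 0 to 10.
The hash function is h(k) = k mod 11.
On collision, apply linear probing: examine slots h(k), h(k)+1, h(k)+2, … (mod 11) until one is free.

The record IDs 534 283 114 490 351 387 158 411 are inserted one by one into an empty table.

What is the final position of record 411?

Insert 534: h=6, slot 6 empty -> index 6.
Insert 283: h=8, slot 8 empty -> index 8.
Insert 114: h=4, slot 4 empty -> index 4.
Insert 490: h=6, slot 6 occupied -> index 7.
Insert 351: h=10, slot 10 empty -> index 10.
Insert 387: h=2, slot 2 empty -> index 2.
Insert 158: h=4, slot 4 occupied -> index 5.
Insert 411: h=4, slots 4,5,6,7,8 occupied -> index 9.
Table: [_, _, 387, _, 114, 158, 534, 490, 283, 411, 351]

9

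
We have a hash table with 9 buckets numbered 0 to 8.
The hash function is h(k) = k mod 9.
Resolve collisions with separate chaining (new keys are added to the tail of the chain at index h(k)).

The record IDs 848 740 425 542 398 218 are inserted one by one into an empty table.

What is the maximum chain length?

6

848 -> bucket 2
740 -> bucket 2 (collision)
425 -> bucket 2 (collision)
542 -> bucket 2 (collision)
398 -> bucket 2 (collision)
218 -> bucket 2 (collision)
Final buckets:
0: ∅
1: ∅
2: 848 -> 740 -> 425 -> 542 -> 398 -> 218
3: ∅
4: ∅
5: ∅
6: ∅
7: ∅
8: ∅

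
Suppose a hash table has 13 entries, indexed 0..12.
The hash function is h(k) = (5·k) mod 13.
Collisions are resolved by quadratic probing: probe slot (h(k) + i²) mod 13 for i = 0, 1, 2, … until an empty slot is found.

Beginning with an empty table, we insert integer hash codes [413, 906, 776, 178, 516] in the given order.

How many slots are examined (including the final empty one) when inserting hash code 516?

4

413 hashes to 11; slot 11 is free -> place at 11.
906 hashes to 6; slot 6 is free -> place at 6.
776 hashes to 6; 6 taken -> place at 7.
178 hashes to 6; 6,7 taken -> place at 10.
516 hashes to 6; 6,7,10 taken -> place at 2.
Table: [∅, ∅, 516, ∅, ∅, ∅, 906, 776, ∅, ∅, 178, 413, ∅]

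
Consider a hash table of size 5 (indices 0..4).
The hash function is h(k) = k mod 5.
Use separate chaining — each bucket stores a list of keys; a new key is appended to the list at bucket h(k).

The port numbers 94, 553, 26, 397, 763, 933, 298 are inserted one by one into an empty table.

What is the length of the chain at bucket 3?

Insert 94: h=4, bucket 4 empty -> new chain.
Insert 553: h=3, bucket 3 empty -> new chain.
Insert 26: h=1, bucket 1 empty -> new chain.
Insert 397: h=2, bucket 2 empty -> new chain.
Insert 763: h=3, bucket 3 nonempty -> append to chain.
Insert 933: h=3, bucket 3 nonempty -> append to chain.
Insert 298: h=3, bucket 3 nonempty -> append to chain.
Final buckets:
0: _
1: 26
2: 397
3: 553 -> 763 -> 933 -> 298
4: 94

4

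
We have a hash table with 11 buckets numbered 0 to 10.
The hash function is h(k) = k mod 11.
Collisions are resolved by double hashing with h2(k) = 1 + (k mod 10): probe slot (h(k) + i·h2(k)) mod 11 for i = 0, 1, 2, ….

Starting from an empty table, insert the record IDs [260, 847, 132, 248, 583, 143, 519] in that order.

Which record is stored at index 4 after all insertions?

260 hashes to 7; slot 7 is free -> place at 7.
847 hashes to 0; slot 0 is free -> place at 0.
132 hashes to 0, h2=3; 0 taken -> place at 3.
248 hashes to 6; slot 6 is free -> place at 6.
583 hashes to 0, h2=4; 0 taken -> place at 4.
143 hashes to 0, h2=4; 0,4 taken -> place at 8.
519 hashes to 2; slot 2 is free -> place at 2.
Table: [847, _, 519, 132, 583, _, 248, 260, 143, _, _]

583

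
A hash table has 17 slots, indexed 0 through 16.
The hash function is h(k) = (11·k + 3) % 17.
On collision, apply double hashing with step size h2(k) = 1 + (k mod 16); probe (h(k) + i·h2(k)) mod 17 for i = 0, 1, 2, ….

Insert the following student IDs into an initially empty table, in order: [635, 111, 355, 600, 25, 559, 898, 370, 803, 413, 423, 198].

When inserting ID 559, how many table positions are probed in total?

2

635: h=1 -> slot 1
111: h=0 -> slot 0
355: h=15 -> slot 15
600: h=7 -> slot 7
25: h=6 -> slot 6
559: h=15, h2=16, probe 15,14 -> slot 14
898: h=4 -> slot 4
370: h=10 -> slot 10
803: h=13 -> slot 13
413: h=7, h2=14, probe 7,4,1,15,12 -> slot 12
423: h=15, h2=8, probe 15,6,14,5 -> slot 5
198: h=5, h2=7, probe 5,12,2 -> slot 2
Table: [111, 635, 198, ., 898, 423, 25, 600, ., ., 370, ., 413, 803, 559, 355, .]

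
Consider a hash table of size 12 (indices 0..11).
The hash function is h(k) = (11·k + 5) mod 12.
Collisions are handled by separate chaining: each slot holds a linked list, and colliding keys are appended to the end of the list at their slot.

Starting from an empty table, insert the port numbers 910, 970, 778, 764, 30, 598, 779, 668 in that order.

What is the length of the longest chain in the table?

4

910 → bucket 7
970 → bucket 7 (collision)
778 → bucket 7 (collision)
764 → bucket 9
30 → bucket 11
598 → bucket 7 (collision)
779 → bucket 6
668 → bucket 9 (collision)
Final buckets:
0: -
1: -
2: -
3: -
4: -
5: -
6: 779
7: 910 -> 970 -> 778 -> 598
8: -
9: 764 -> 668
10: -
11: 30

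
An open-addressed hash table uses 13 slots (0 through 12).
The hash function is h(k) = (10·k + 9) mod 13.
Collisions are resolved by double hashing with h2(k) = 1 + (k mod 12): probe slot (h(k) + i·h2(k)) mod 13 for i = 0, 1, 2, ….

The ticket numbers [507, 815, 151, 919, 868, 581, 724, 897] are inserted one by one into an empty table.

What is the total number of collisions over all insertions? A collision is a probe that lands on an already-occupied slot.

4

507 hashes to 9; slot 9 is free → place at 9.
815 hashes to 8; slot 8 is free → place at 8.
151 hashes to 11; slot 11 is free → place at 11.
919 hashes to 8, h2=8; 8 taken → place at 3.
868 hashes to 5; slot 5 is free → place at 5.
581 hashes to 8, h2=6; 8 taken → place at 1.
724 hashes to 8, h2=5; 8 taken → place at 0.
897 hashes to 9, h2=10; 9 taken → place at 6.
Table: [724, 581, —, 919, —, 868, 897, —, 815, 507, —, 151, —]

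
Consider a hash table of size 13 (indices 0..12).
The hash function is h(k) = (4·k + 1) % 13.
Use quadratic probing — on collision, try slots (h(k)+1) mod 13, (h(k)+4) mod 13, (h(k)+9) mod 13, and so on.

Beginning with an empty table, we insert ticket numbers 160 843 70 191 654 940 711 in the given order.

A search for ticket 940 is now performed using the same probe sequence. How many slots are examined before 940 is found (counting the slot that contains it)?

160 hashes to 4; slot 4 is free -> place at 4.
843 hashes to 6; slot 6 is free -> place at 6.
70 hashes to 8; slot 8 is free -> place at 8.
191 hashes to 11; slot 11 is free -> place at 11.
654 hashes to 4; 4 taken -> place at 5.
940 hashes to 4; 4,5,8 taken -> place at 0.
711 hashes to 11; 11 taken -> place at 12.
Table: [940, ∅, ∅, ∅, 160, 654, 843, ∅, 70, ∅, ∅, 191, 711]
Lookup 940: h=4, probe 4,5,8,0 → found at 0.

4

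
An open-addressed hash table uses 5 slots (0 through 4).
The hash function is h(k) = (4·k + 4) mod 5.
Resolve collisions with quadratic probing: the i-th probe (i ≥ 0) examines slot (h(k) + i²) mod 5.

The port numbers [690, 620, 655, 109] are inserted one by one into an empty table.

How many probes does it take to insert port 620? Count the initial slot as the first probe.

690 hashes to 4; slot 4 is free => place at 4.
620 hashes to 4; 4 taken => place at 0.
655 hashes to 4; 4,0 taken => place at 3.
109 hashes to 0; 0 taken => place at 1.
Table: [620, 109, ., 655, 690]

2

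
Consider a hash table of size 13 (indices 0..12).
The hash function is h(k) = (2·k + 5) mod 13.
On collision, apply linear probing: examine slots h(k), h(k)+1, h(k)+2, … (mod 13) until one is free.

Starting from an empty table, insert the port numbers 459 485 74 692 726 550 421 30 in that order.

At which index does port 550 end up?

3

459: h=0 -> slot 0
485: h=0, probe 0,1 -> slot 1
74: h=10 -> slot 10
692: h=11 -> slot 11
726: h=1, probe 1,2 -> slot 2
550: h=0, probe 0,1,2,3 -> slot 3
421: h=2, probe 2,3,4 -> slot 4
30: h=0, probe 0,1,2,3,4,5 -> slot 5
Table: [459, 485, 726, 550, 421, 30, ., ., ., ., 74, 692, .]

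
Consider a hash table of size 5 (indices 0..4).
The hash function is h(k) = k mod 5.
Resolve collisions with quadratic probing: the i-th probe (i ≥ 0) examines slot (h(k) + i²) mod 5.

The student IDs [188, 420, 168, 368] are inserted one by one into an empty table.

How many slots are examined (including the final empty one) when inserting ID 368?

188: h=3 -> slot 3
420: h=0 -> slot 0
168: h=3, probe 3,4 -> slot 4
368: h=3, probe 3,4,2 -> slot 2
Table: [420, ., 368, 188, 168]

3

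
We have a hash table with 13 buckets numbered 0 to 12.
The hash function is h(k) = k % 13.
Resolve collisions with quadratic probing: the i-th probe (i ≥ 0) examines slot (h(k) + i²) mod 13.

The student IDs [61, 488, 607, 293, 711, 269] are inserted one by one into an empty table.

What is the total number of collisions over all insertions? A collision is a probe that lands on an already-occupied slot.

61: h=9 => slot 9
488: h=7 => slot 7
607: h=9, probe 9,10 => slot 10
293: h=7, probe 7,8 => slot 8
711: h=9, probe 9,10,0 => slot 0
269: h=9, probe 9,10,0,5 => slot 5
Table: [711, —, —, —, —, 269, —, 488, 293, 61, 607, —, —]

7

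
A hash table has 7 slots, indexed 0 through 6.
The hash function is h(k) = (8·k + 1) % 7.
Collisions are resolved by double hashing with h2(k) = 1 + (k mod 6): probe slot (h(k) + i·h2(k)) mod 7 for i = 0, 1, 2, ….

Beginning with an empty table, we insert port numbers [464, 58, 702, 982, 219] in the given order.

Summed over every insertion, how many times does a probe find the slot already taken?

5

Insert 464: h=3, slot 3 empty → index 3.
Insert 58: h=3, h2=5, slot 3 occupied → index 1.
Insert 702: h=3, h2=1, slot 3 occupied → index 4.
Insert 982: h=3, h2=5, slots 3,1 occupied → index 6.
Insert 219: h=3, h2=4, slot 3 occupied → index 0.
Table: [219, 58, _, 464, 702, _, 982]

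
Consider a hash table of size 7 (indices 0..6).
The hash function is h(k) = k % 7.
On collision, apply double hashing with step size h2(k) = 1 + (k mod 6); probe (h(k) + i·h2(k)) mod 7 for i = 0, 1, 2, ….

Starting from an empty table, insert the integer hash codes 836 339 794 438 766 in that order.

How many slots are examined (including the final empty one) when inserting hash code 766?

2

836: h=3 → slot 3
339: h=3, h2=4, probe 3,0 → slot 0
794: h=3, h2=3, probe 3,6 → slot 6
438: h=4 → slot 4
766: h=3, h2=5, probe 3,1 → slot 1
Table: [339, 766, ∅, 836, 438, ∅, 794]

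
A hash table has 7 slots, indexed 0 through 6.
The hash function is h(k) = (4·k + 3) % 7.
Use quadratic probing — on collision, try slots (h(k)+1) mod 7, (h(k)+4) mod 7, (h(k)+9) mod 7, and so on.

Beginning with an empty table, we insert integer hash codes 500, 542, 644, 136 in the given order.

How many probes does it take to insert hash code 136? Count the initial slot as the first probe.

Insert 500: h=1, slot 1 empty → index 1.
Insert 542: h=1, slot 1 occupied → index 2.
Insert 644: h=3, slot 3 empty → index 3.
Insert 136: h=1, slots 1,2 occupied → index 5.
Table: [., 500, 542, 644, ., 136, .]

3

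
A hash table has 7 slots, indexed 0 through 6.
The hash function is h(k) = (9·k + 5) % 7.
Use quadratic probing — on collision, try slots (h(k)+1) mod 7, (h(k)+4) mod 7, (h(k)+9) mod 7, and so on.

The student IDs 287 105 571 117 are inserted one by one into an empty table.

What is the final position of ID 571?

0

287: h=5 => slot 5
105: h=5, probe 5,6 => slot 6
571: h=6, probe 6,0 => slot 0
117: h=1 => slot 1
Table: [571, 117, ., ., ., 287, 105]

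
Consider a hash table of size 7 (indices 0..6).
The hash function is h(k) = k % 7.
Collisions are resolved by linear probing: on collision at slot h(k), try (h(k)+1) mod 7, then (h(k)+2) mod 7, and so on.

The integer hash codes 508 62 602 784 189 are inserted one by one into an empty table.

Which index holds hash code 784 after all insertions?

508: h=4 => slot 4
62: h=6 => slot 6
602: h=0 => slot 0
784: h=0, probe 0,1 => slot 1
189: h=0, probe 0,1,2 => slot 2
Table: [602, 784, 189, -, 508, -, 62]

1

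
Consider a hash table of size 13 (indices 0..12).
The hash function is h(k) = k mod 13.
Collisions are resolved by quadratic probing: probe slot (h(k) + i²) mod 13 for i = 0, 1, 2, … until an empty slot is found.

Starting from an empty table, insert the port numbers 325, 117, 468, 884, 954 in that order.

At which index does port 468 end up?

4

325: h=0 => slot 0
117: h=0, probe 0,1 => slot 1
468: h=0, probe 0,1,4 => slot 4
884: h=0, probe 0,1,4,9 => slot 9
954: h=5 => slot 5
Table: [325, 117, -, -, 468, 954, -, -, -, 884, -, -, -]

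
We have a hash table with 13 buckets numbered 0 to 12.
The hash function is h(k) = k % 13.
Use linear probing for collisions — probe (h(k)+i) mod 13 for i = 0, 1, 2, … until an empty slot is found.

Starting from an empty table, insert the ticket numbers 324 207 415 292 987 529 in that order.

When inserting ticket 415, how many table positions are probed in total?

324: h=12 → slot 12
207: h=12, probe 12,0 → slot 0
415: h=12, probe 12,0,1 → slot 1
292: h=6 → slot 6
987: h=12, probe 12,0,1,2 → slot 2
529: h=9 → slot 9
Table: [207, 415, 987, ∅, ∅, ∅, 292, ∅, ∅, 529, ∅, ∅, 324]

3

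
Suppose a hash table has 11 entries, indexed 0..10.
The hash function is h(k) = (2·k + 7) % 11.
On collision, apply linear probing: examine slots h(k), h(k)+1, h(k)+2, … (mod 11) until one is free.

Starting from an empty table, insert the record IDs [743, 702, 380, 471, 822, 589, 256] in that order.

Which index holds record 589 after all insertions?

743: h=8 → slot 8
702: h=3 → slot 3
380: h=8, probe 8,9 → slot 9
471: h=3, probe 3,4 → slot 4
822: h=1 → slot 1
589: h=8, probe 8,9,10 → slot 10
256: h=2 → slot 2
Table: [_, 822, 256, 702, 471, _, _, _, 743, 380, 589]

10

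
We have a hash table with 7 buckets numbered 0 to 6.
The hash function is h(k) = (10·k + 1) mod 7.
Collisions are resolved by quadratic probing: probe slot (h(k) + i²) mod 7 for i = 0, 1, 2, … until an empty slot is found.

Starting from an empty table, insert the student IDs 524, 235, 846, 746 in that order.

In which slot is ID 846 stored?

Insert 524: h=5, slot 5 empty → index 5.
Insert 235: h=6, slot 6 empty → index 6.
Insert 846: h=5, slots 5,6 occupied → index 2.
Insert 746: h=6, slot 6 occupied → index 0.
Table: [746, -, 846, -, -, 524, 235]

2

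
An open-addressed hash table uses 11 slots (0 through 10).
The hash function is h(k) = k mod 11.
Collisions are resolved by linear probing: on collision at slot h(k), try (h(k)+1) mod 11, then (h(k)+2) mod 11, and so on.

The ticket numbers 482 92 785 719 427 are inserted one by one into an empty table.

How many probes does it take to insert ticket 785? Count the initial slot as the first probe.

482 hashes to 9; slot 9 is free -> place at 9.
92 hashes to 4; slot 4 is free -> place at 4.
785 hashes to 4; 4 taken -> place at 5.
719 hashes to 4; 4,5 taken -> place at 6.
427 hashes to 9; 9 taken -> place at 10.
Table: [—, —, —, —, 92, 785, 719, —, —, 482, 427]

2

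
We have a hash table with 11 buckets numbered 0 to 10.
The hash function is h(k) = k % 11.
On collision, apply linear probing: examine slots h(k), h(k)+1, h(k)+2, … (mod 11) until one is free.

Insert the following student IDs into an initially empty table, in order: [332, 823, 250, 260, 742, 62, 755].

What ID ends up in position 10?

332 hashes to 2; slot 2 is free -> place at 2.
823 hashes to 9; slot 9 is free -> place at 9.
250 hashes to 8; slot 8 is free -> place at 8.
260 hashes to 7; slot 7 is free -> place at 7.
742 hashes to 5; slot 5 is free -> place at 5.
62 hashes to 7; 7,8,9 taken -> place at 10.
755 hashes to 7; 7,8,9,10 taken -> place at 0.
Table: [755, _, 332, _, _, 742, _, 260, 250, 823, 62]

62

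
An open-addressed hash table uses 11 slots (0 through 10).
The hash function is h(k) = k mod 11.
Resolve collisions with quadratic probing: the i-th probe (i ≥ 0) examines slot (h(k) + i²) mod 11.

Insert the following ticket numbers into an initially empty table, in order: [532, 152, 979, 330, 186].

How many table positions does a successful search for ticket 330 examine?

2

Insert 532: h=4, slot 4 empty => index 4.
Insert 152: h=9, slot 9 empty => index 9.
Insert 979: h=0, slot 0 empty => index 0.
Insert 330: h=0, slot 0 occupied => index 1.
Insert 186: h=10, slot 10 empty => index 10.
Table: [979, 330, —, —, 532, —, —, —, —, 152, 186]
Lookup 330: h=0, probe 0,1 → found at 1.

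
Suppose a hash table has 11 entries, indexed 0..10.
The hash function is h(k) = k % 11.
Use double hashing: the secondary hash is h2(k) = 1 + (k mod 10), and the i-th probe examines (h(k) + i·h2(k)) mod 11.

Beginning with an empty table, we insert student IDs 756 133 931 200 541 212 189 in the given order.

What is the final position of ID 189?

0

Insert 756: h=8, slot 8 empty → index 8.
Insert 133: h=1, slot 1 empty → index 1.
Insert 931: h=7, slot 7 empty → index 7.
Insert 200: h=2, slot 2 empty → index 2.
Insert 541: h=2, h2=2, slot 2 occupied → index 4.
Insert 212: h=3, slot 3 empty → index 3.
Insert 189: h=2, h2=10, slots 2,1 occupied → index 0.
Table: [189, 133, 200, 212, 541, —, —, 931, 756, —, —]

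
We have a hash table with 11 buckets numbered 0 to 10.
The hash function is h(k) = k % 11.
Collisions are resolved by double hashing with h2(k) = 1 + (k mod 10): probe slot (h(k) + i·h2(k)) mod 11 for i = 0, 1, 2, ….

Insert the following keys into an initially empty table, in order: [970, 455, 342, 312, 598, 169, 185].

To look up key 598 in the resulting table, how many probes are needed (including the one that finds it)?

970 hashes to 2; slot 2 is free → place at 2.
455 hashes to 4; slot 4 is free → place at 4.
342 hashes to 1; slot 1 is free → place at 1.
312 hashes to 4, h2=3; 4 taken → place at 7.
598 hashes to 4, h2=9; 4,2 taken → place at 0.
169 hashes to 4, h2=10; 4 taken → place at 3.
185 hashes to 9; slot 9 is free → place at 9.
Table: [598, 342, 970, 169, 455, ∅, ∅, 312, ∅, 185, ∅]
Lookup 598: h=4, h2=9, probe 4,2,0 → found at 0.

3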